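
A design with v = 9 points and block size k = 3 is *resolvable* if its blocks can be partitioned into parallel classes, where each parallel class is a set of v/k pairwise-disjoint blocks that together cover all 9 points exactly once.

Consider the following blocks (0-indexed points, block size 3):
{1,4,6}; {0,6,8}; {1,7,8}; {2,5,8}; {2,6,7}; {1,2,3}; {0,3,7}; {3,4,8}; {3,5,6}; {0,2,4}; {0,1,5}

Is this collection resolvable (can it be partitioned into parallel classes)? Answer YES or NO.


v = 9, block size k = 3, number of blocks = 11.
For resolvability, blocks must partition into parallel classes of size v/k = 3.
Total blocks must therefore be a multiple of 3: 11 = 3·3 + 2 ⇒ not divisible ✗.
Resolvable? NO.

NO


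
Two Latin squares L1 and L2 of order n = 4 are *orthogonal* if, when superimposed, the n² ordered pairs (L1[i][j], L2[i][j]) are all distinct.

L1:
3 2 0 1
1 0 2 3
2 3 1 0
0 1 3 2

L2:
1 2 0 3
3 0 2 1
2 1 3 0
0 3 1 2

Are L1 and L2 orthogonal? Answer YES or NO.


Form the n² = 16 superimposed pairs (L1[i][j], L2[i][j]), row by row (rows and columns indexed from 0):
row 0: (3,1) (2,2) (0,0) (1,3)
row 1: (1,3) (0,0) (2,2) (3,1)
row 2: (2,2) (3,1) (1,3) (0,0)
row 3: (0,0) (1,3) (3,1) (2,2)
Orthogonality requires all 16 pairs distinct.
But the pair (1,3) repeats: cell (0,3) has L1 = 1, L2 = 3, and cell (1,0) has L1 = 1, L2 = 3.
A repeated pair means some other pair never occurs (only 4 distinct pairs out of 16), so the squares are not orthogonal.
Conclusion: NO.

NO


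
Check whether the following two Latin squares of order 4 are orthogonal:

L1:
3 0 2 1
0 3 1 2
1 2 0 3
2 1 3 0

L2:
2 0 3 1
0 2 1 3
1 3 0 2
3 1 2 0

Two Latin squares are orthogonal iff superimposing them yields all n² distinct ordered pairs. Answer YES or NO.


Form the n² = 16 superimposed pairs (L1[i][j], L2[i][j]), row by row (rows and columns indexed from 0):
row 0: (3,2) (0,0) (2,3) (1,1)
row 1: (0,0) (3,2) (1,1) (2,3)
row 2: (1,1) (2,3) (0,0) (3,2)
row 3: (2,3) (1,1) (3,2) (0,0)
Orthogonality requires all 16 pairs distinct.
But the pair (0,0) repeats: cell (0,1) has L1 = 0, L2 = 0, and cell (1,0) has L1 = 0, L2 = 0.
A repeated pair means some other pair never occurs (only 4 distinct pairs out of 16), so the squares are not orthogonal.
Conclusion: NO.

NO


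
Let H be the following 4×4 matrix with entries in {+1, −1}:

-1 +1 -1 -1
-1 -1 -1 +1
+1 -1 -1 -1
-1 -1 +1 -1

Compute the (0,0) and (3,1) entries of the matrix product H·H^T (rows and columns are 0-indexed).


Row 0 of H: [-1, 1, -1, -1].
Row 1 of H: [-1, -1, -1, 1].
Row 3 of H: [-1, -1, 1, -1].
(H·H^T)[0][0] = Σ_j H[0][j]·H[0][j] = (-1)² + (1)² + (-1)² + (-1)² = 1 + 1 + 1 + 1 = 4.
(H·H^T)[3][1] = Σ_j H[3][j]·H[1][j] = (-1)·(-1) + (-1)·(-1) + (1)·(-1) + (-1)·(1) = 1 + 1 + -1 + -1 = 0.
So rows 3 and 1 are orthogonal; the diagonal entry equals n = 4.

(0,0) entry = 4; (3,1) entry = 0.


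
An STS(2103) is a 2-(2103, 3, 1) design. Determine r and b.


An STS(v) is a 2-(v, 3, 1) BIBD: block size k = 3, λ = 1.
Replication: r(k − 1) = λ(v − 1) ⇒ r·2 = 2103 − 1 = 2102 ⇒ r = 1051.
Block count: bk = vr ⇒ b·3 = 2103·1051 = 2210253 ⇒ b = 736751.
(Check via b = v(v − 1)/6 = 2103·2102/6 = 4420506/6 = 736751.)

r = 1051, b = 736751.


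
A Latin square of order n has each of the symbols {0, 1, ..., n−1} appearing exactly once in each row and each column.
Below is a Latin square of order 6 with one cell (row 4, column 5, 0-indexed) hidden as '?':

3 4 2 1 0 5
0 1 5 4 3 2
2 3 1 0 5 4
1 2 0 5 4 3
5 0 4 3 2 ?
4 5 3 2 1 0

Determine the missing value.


Row 4 contains symbols [0, 2, 3, 4, 5] — missing [1].
Column 5 contains symbols [0, 2, 3, 4, 5] — missing [1].
The missing symbol must appear in both missing sets; intersection = [1].
Therefore the hidden value is 1.

Missing value = 1.


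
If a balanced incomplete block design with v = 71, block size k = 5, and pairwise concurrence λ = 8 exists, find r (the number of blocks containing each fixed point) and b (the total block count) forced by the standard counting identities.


Any 2-(v, k, λ) BIBD satisfies two necessary conditions:
  (i)  Each point sits in r blocks, and counting incidences through any fixed point gives r(k − 1) = λ(v − 1), so r = λ(v − 1)/(k − 1).
  (ii) Total incidences bk = vr, so b = vr/k.
Step 1: r = λ(v − 1)/(k − 1) = 8·(71 − 1)/(5 − 1) = 8·70/4 = 560/4 = 140.
Step 2: b = vr/k = 71·140/5 = 9940/5 = 1988.
Check integrality: r = 140 ∈ Z ✓, b = 1988 ∈ Z ✓.
(These identities are necessary conditions: they determine r and b for any design with these parameters, but do not by themselves prove that one exists.)

r = 140, b = 1988.


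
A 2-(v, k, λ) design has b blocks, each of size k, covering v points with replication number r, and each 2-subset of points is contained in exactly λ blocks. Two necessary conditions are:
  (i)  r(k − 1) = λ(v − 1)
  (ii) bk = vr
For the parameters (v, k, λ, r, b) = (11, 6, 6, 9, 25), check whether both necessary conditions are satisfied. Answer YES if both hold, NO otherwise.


Condition (i): r(k − 1) = 9·5 = 45; λ(v − 1) = 6·10 = 60. Match? NO.
Condition (ii): bk = 25·6 = 150; vr = 11·9 = 99. Match? NO.
Both conditions hold? NO.

NO


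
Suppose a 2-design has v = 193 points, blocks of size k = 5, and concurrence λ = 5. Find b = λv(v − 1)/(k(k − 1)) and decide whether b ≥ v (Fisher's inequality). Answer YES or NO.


b = λv(v − 1)/(k(k − 1)) = 5·193·192/(5·4) = 185280/20 = 9264.
Compare with v = 193: b ≥ v, so Fisher's inequality holds.

YES


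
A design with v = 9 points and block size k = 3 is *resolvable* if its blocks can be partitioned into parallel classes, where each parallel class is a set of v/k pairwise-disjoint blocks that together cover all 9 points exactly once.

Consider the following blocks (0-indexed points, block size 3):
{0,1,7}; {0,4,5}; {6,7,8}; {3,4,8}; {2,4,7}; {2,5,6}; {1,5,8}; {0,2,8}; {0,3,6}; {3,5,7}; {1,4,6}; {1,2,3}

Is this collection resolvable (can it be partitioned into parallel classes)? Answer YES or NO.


v = 9, block size k = 3, number of blocks = 12.
For resolvability, blocks must partition into parallel classes of size v/k = 3.
Total blocks must therefore be a multiple of 3: 12 = 3·4 + 0 ⇒ divisible ✓.
Greedy packing gives 4 candidate class(es). Each should be a full parallel class (size 3, covers all 9 points).
  Class 1 (3 blocks): {0,1,7}; {3,4,8}; {2,5,6}. Points covered: [0, 1, 2, 3, 4, 5, 6, 7, 8].
  Class 2 (3 blocks): {0,4,5}; {6,7,8}; {1,2,3}. Points covered: [0, 1, 2, 3, 4, 5, 6, 7, 8].
  Class 3 (3 blocks): {2,4,7}; {1,5,8}; {0,3,6}. Points covered: [0, 1, 2, 3, 4, 5, 6, 7, 8].
  Class 4 (3 blocks): {0,2,8}; {3,5,7}; {1,4,6}. Points covered: [0, 1, 2, 3, 4, 5, 6, 7, 8].
All classes full (size 3)? YES. All classes cover every point? YES.
Resolvable? YES.

YES


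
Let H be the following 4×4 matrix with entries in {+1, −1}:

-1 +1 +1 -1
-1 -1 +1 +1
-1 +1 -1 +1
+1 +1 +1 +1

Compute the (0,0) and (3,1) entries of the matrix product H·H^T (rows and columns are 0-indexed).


Row 0 of H: [-1, 1, 1, -1].
Row 1 of H: [-1, -1, 1, 1].
Row 3 of H: [1, 1, 1, 1].
(H·H^T)[0][0] = Σ_j H[0][j]·H[0][j] = (-1)² + (1)² + (1)² + (-1)² = 1 + 1 + 1 + 1 = 4.
(H·H^T)[3][1] = Σ_j H[3][j]·H[1][j] = (1)·(-1) + (1)·(-1) + (1)·(1) + (1)·(1) = -1 + -1 + 1 + 1 = 0.
So rows 3 and 1 are orthogonal; the diagonal entry equals n = 4.

(0,0) entry = 4; (3,1) entry = 0.


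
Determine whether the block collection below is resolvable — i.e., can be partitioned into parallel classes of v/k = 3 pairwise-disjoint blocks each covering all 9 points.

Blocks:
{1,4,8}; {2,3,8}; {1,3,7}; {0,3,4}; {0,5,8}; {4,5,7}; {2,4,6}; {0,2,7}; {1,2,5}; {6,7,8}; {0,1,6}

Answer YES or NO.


v = 9, block size k = 3, number of blocks = 11.
For resolvability, blocks must partition into parallel classes of size v/k = 3.
Total blocks must therefore be a multiple of 3: 11 = 3·3 + 2 ⇒ not divisible ✗.
Resolvable? NO.

NO


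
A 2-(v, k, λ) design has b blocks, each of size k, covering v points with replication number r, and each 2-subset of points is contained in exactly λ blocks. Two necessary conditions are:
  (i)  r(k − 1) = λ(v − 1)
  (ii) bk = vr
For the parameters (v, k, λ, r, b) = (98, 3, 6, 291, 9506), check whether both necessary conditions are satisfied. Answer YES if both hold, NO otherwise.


Condition (i): r(k − 1) = 291·2 = 582; λ(v − 1) = 6·97 = 582. Match? YES.
Condition (ii): bk = 9506·3 = 28518; vr = 98·291 = 28518. Match? YES.
Both conditions hold? YES.

YES


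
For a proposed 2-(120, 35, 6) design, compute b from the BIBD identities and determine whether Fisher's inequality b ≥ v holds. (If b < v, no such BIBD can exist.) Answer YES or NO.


r = λ(v − 1)/(k − 1) = 6·119/34 = 21.
b = vr/k = 120·21/35 = 72.
Fisher's inequality: b ≥ v ⇔ 72 ≥ 120? NO.

NO


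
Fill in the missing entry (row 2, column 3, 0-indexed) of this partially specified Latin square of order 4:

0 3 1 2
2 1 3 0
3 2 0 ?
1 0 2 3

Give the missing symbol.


Row 2 contains symbols [0, 2, 3] — missing [1].
Column 3 contains symbols [0, 2, 3] — missing [1].
The missing symbol must appear in both missing sets; intersection = [1].
Therefore the hidden value is 1.

Missing value = 1.


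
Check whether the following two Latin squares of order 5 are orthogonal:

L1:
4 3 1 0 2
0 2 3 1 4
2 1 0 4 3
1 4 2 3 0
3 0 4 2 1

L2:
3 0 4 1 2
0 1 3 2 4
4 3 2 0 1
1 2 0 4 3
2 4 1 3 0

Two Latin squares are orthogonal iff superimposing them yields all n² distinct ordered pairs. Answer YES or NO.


Form the n² = 25 superimposed pairs (L1[i][j], L2[i][j]), row by row (rows and columns indexed from 0):
row 0: (4,3) (3,0) (1,4) (0,1) (2,2)
row 1: (0,0) (2,1) (3,3) (1,2) (4,4)
row 2: (2,4) (1,3) (0,2) (4,0) (3,1)
row 3: (1,1) (4,2) (2,0) (3,4) (0,3)
row 4: (3,2) (0,4) (4,1) (2,3) (1,0)
Orthogonality requires all 25 pairs distinct.
Check by first coordinate: for each symbol s of L1, list the L2 entries in the n cells where L1 = s; they must all differ.
  L1 = 0: L2 entries (in reading order) 1, 0, 2, 3, 4 — all 5 distinct ✓
  L1 = 1: L2 entries (in reading order) 4, 2, 3, 1, 0 — all 5 distinct ✓
  L1 = 2: L2 entries (in reading order) 2, 1, 4, 0, 3 — all 5 distinct ✓
  L1 = 3: L2 entries (in reading order) 0, 3, 1, 4, 2 — all 5 distinct ✓
  L1 = 4: L2 entries (in reading order) 3, 4, 0, 2, 1 — all 5 distinct ✓
Every symbol of L1 meets every symbol of L2 exactly once, so all 25 pairs are distinct (25 of 25).
Conclusion: YES.

YES


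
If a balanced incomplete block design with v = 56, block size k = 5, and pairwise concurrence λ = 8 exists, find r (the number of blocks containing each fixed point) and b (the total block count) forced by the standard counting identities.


Any 2-(v, k, λ) BIBD satisfies two necessary conditions:
  (i)  Each point sits in r blocks, and counting incidences through any fixed point gives r(k − 1) = λ(v − 1), so r = λ(v − 1)/(k − 1).
  (ii) Total incidences bk = vr, so b = vr/k.
Step 1: r = λ(v − 1)/(k − 1) = 8·(56 − 1)/(5 − 1) = 8·55/4 = 440/4 = 110.
Step 2: b = vr/k = 56·110/5 = 6160/5 = 1232.
Check integrality: r = 110 ∈ Z ✓, b = 1232 ∈ Z ✓.
(These identities are necessary conditions: they determine r and b for any design with these parameters, but do not by themselves prove that one exists.)

r = 110, b = 1232.


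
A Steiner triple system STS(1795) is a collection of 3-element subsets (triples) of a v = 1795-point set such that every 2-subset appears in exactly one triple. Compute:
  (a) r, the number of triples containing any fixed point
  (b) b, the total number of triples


An STS(v) is a 2-(v, 3, 1) BIBD: block size k = 3, λ = 1.
Replication: r(k − 1) = λ(v − 1) ⇒ r·2 = 1795 − 1 = 1794 ⇒ r = 897.
Block count: bk = vr ⇒ b·3 = 1795·897 = 1610115 ⇒ b = 536705.
(Check via b = v(v − 1)/6 = 1795·1794/6 = 3220230/6 = 536705.)

r = 897, b = 536705.


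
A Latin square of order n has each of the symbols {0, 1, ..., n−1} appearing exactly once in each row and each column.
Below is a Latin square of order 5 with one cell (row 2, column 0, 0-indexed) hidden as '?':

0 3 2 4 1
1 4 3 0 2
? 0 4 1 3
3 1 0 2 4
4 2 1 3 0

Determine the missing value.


Row 2 contains symbols [0, 1, 3, 4] — missing [2].
Column 0 contains symbols [0, 1, 3, 4] — missing [2].
The missing symbol must appear in both missing sets; intersection = [2].
Therefore the hidden value is 2.

Missing value = 2.


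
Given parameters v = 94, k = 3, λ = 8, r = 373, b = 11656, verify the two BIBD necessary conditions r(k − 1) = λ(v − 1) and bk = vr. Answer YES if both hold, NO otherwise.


Condition (i): r(k − 1) = 373·2 = 746; λ(v − 1) = 8·93 = 744. Match? NO.
Condition (ii): bk = 11656·3 = 34968; vr = 94·373 = 35062. Match? NO.
Both conditions hold? NO.

NO


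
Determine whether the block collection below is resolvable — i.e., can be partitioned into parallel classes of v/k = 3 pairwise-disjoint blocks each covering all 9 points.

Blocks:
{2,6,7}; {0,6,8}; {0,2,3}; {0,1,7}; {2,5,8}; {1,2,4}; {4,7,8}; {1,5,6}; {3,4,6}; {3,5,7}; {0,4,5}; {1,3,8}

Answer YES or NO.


v = 9, block size k = 3, number of blocks = 12.
For resolvability, blocks must partition into parallel classes of size v/k = 3.
Total blocks must therefore be a multiple of 3: 12 = 3·4 + 0 ⇒ divisible ✓.
Greedy packing gives 4 candidate class(es). Each should be a full parallel class (size 3, covers all 9 points).
  Class 1 (3 blocks): {2,6,7}; {0,4,5}; {1,3,8}. Points covered: [0, 1, 2, 3, 4, 5, 6, 7, 8].
  Class 2 (3 blocks): {0,6,8}; {1,2,4}; {3,5,7}. Points covered: [0, 1, 2, 3, 4, 5, 6, 7, 8].
  Class 3 (3 blocks): {0,2,3}; {4,7,8}; {1,5,6}. Points covered: [0, 1, 2, 3, 4, 5, 6, 7, 8].
  Class 4 (3 blocks): {0,1,7}; {2,5,8}; {3,4,6}. Points covered: [0, 1, 2, 3, 4, 5, 6, 7, 8].
All classes full (size 3)? YES. All classes cover every point? YES.
Resolvable? YES.

YES


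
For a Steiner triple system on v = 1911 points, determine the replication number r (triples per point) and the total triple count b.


An STS(v) is a 2-(v, 3, 1) BIBD: block size k = 3, λ = 1.
Replication: r(k − 1) = λ(v − 1) ⇒ r·2 = 1911 − 1 = 1910 ⇒ r = 955.
Block count: b = v(v − 1)/6 = 1911·1910/6 = 3650010/6 = 608335.

r = 955, b = 608335.


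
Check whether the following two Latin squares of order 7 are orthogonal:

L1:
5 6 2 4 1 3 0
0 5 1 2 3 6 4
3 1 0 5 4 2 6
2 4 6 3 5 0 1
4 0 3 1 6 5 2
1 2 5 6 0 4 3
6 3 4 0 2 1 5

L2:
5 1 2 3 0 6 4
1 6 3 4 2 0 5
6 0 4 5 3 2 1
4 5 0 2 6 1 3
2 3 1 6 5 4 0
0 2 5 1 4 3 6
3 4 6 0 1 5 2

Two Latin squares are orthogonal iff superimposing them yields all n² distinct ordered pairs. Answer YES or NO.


Form the n² = 49 superimposed pairs (L1[i][j], L2[i][j]), row by row (rows and columns indexed from 0):
row 0: (5,5) (6,1) (2,2) (4,3) (1,0) (3,6) (0,4)
row 1: (0,1) (5,6) (1,3) (2,4) (3,2) (6,0) (4,5)
row 2: (3,6) (1,0) (0,4) (5,5) (4,3) (2,2) (6,1)
row 3: (2,4) (4,5) (6,0) (3,2) (5,6) (0,1) (1,3)
row 4: (4,2) (0,3) (3,1) (1,6) (6,5) (5,4) (2,0)
row 5: (1,0) (2,2) (5,5) (6,1) (0,4) (4,3) (3,6)
row 6: (6,3) (3,4) (4,6) (0,0) (2,1) (1,5) (5,2)
Orthogonality requires all 49 pairs distinct.
But the pair (3,6) repeats: cell (0,5) has L1 = 3, L2 = 6, and cell (2,0) has L1 = 3, L2 = 6.
A repeated pair means some other pair never occurs (only 28 distinct pairs out of 49), so the squares are not orthogonal.
Conclusion: NO.

NO


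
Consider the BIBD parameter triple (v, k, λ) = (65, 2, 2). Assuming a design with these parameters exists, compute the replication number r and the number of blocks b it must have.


Any 2-(v, k, λ) BIBD satisfies two necessary conditions:
  (i)  Each point sits in r blocks, and counting incidences through any fixed point gives r(k − 1) = λ(v − 1), so r = λ(v − 1)/(k − 1).
  (ii) Total incidences bk = vr, so b = vr/k.
Step 1: r = λ(v − 1)/(k − 1) = 2·(65 − 1)/(2 − 1) = 2·64/1 = 128/1 = 128.
Step 2: b = vr/k = 65·128/2 = 8320/2 = 4160.
Check integrality: r = 128 ∈ Z ✓, b = 4160 ∈ Z ✓.
(These identities are necessary conditions: they determine r and b for any design with these parameters, but do not by themselves prove that one exists.)

r = 128, b = 4160.


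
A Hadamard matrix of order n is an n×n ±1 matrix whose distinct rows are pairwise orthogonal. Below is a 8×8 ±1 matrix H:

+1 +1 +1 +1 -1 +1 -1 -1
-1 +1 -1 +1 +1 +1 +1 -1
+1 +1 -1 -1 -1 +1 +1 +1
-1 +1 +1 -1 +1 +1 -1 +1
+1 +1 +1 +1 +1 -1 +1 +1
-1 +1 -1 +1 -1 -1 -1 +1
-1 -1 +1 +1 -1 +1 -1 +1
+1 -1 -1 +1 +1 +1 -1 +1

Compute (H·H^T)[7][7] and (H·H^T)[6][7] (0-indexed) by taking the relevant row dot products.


Row 6 of H: [-1, -1, 1, 1, -1, 1, -1, 1].
Row 7 of H: [1, -1, -1, 1, 1, 1, -1, 1].
(H·H^T)[7][7] = Σ_j H[7][j]·H[7][j] = (1)² + (-1)² + (-1)² + (1)² + (1)² + (1)² + (-1)² + (1)² = 1 + 1 + 1 + 1 + 1 + 1 + 1 + 1 = 8.
(H·H^T)[6][7] = Σ_j H[6][j]·H[7][j] = (-1)·(1) + (-1)·(-1) + (1)·(-1) + (1)·(1) + (-1)·(1) + (1)·(1) + (-1)·(-1) + (1)·(1) = -1 + 1 + -1 + 1 + -1 + 1 + 1 + 1 = 2.
Rows 6 and 7 are not orthogonal (dot product = 2 ≠ 0), so H is not a Hadamard matrix.

(7,7) entry = 8; (6,7) entry = 2.


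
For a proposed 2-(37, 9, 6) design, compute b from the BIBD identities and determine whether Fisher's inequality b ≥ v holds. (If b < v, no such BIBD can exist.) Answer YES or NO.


r = λ(v − 1)/(k − 1) = 6·36/8 = 27.
b = vr/k = 37·27/9 = 111.
Fisher's inequality: b ≥ v ⇔ 111 ≥ 37? YES.

YES


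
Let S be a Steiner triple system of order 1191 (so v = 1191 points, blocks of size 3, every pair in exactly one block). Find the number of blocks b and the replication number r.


An STS(v) is a 2-(v, 3, 1) BIBD: block size k = 3, λ = 1.
Replication: r(k − 1) = λ(v − 1) ⇒ r·2 = 1191 − 1 = 1190 ⇒ r = 595.
Block count: b = v(v − 1)/6 = 1191·1190/6 = 1417290/6 = 236215.
(Check via bk = vr: 236215·3 = 708645 = 1191·595 = 708645 ✓.)

r = 595, b = 236215.


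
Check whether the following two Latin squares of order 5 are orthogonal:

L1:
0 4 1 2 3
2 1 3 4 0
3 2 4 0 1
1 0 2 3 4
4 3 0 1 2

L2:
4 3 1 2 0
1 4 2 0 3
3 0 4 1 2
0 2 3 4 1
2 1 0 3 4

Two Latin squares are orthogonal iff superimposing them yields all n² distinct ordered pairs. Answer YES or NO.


Form the n² = 25 superimposed pairs (L1[i][j], L2[i][j]), row by row (rows and columns indexed from 0):
row 0: (0,4) (4,3) (1,1) (2,2) (3,0)
row 1: (2,1) (1,4) (3,2) (4,0) (0,3)
row 2: (3,3) (2,0) (4,4) (0,1) (1,2)
row 3: (1,0) (0,2) (2,3) (3,4) (4,1)
row 4: (4,2) (3,1) (0,0) (1,3) (2,4)
Orthogonality requires all 25 pairs distinct.
Check by first coordinate: for each symbol s of L1, list the L2 entries in the n cells where L1 = s; they must all differ.
  L1 = 0: L2 entries (in reading order) 4, 3, 1, 2, 0 — all 5 distinct ✓
  L1 = 1: L2 entries (in reading order) 1, 4, 2, 0, 3 — all 5 distinct ✓
  L1 = 2: L2 entries (in reading order) 2, 1, 0, 3, 4 — all 5 distinct ✓
  L1 = 3: L2 entries (in reading order) 0, 2, 3, 4, 1 — all 5 distinct ✓
  L1 = 4: L2 entries (in reading order) 3, 0, 4, 1, 2 — all 5 distinct ✓
Every symbol of L1 meets every symbol of L2 exactly once, so all 25 pairs are distinct (25 of 25).
Conclusion: YES.

YES


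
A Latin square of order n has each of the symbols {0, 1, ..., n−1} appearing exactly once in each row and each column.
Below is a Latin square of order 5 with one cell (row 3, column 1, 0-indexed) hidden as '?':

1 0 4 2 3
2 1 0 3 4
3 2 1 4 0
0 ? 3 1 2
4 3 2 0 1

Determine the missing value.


Row 3 contains symbols [0, 1, 2, 3] — missing [4].
Column 1 contains symbols [0, 1, 2, 3] — missing [4].
The missing symbol must appear in both missing sets; intersection = [4].
Therefore the hidden value is 4.

Missing value = 4.


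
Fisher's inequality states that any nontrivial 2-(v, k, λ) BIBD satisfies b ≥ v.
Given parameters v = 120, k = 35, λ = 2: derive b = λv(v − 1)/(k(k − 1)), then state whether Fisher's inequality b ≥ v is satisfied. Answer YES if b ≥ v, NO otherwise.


b = λv(v − 1)/(k(k − 1)) = 2·120·119/(35·34) = 28560/1190 = 24.
Compare with v = 120: b < v, so Fisher's inequality fails.

NO


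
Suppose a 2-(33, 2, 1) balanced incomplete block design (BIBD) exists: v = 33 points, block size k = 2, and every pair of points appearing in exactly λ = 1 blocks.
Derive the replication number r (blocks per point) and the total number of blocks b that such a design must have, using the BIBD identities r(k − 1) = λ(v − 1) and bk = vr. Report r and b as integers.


Any 2-(v, k, λ) BIBD satisfies two necessary conditions:
  (i)  Each point sits in r blocks, and counting incidences through any fixed point gives r(k − 1) = λ(v − 1), so r = λ(v − 1)/(k − 1).
  (ii) Total incidences bk = vr, so b = vr/k.
Step 1: r = λ(v − 1)/(k − 1) = 1·(33 − 1)/(2 − 1) = 1·32/1 = 32/1 = 32.
Step 2: b = vr/k = 33·32/2 = 1056/2 = 528.
Check integrality: r = 32 ∈ Z ✓, b = 528 ∈ Z ✓.
(These identities are necessary conditions: they determine r and b for any design with these parameters, but do not by themselves prove that one exists.)

r = 32, b = 528.


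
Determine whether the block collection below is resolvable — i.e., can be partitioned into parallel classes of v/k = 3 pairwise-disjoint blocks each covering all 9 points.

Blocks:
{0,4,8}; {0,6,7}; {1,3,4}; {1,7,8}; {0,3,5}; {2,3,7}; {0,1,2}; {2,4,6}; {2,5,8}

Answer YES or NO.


v = 9, block size k = 3, number of blocks = 9.
For resolvability, blocks must partition into parallel classes of size v/k = 3.
Total blocks must therefore be a multiple of 3: 9 = 3·3 + 0 ⇒ divisible ✓.
Consider block {0,4,8}. The only other block(s) in the collection disjoint from it are {2,3,7} — just 1 block(s). Any parallel class containing {0,4,8} would need 2 other blocks each disjoint from it, so no parallel class of size 3 can contain {0,4,8}.
Since every block must belong to some parallel class in a resolution, the collection cannot be partitioned into parallel classes.
Resolvable? NO.

NO


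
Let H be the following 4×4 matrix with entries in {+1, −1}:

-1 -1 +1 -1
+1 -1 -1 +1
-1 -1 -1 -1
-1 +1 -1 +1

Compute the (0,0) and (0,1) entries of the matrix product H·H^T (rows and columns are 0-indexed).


Row 0 of H: [-1, -1, 1, -1].
Row 1 of H: [1, -1, -1, 1].
(H·H^T)[0][0] = Σ_j H[0][j]·H[0][j] = (-1)² + (-1)² + (1)² + (-1)² = 1 + 1 + 1 + 1 = 4.
(H·H^T)[0][1] = Σ_j H[0][j]·H[1][j] = (-1)·(1) + (-1)·(-1) + (1)·(-1) + (-1)·(1) = -1 + 1 + -1 + -1 = -2.
Rows 0 and 1 are not orthogonal (dot product = -2 ≠ 0), so H is not a Hadamard matrix.

(0,0) entry = 4; (0,1) entry = -2.


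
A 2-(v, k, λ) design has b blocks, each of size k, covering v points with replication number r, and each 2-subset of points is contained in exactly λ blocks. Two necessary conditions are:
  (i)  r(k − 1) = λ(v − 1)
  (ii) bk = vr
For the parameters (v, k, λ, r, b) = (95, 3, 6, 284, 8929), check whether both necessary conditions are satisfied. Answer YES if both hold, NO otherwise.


Condition (i): r(k − 1) = 284·2 = 568; λ(v − 1) = 6·94 = 564. Match? NO.
Condition (ii): bk = 8929·3 = 26787; vr = 95·284 = 26980. Match? NO.
Both conditions hold? NO.

NO


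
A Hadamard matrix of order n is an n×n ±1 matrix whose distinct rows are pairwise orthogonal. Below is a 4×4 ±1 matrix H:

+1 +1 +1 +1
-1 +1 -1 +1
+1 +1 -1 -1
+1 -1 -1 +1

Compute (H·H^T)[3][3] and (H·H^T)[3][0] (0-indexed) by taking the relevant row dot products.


Row 0 of H: [1, 1, 1, 1].
Row 3 of H: [1, -1, -1, 1].
(H·H^T)[3][3] = Σ_j H[3][j]·H[3][j] = (1)² + (-1)² + (-1)² + (1)² = 1 + 1 + 1 + 1 = 4.
(H·H^T)[3][0] = Σ_j H[3][j]·H[0][j] = (1)·(1) + (-1)·(1) + (-1)·(1) + (1)·(1) = 1 + -1 + -1 + 1 = 0.
So rows 3 and 0 are orthogonal; the diagonal entry equals n = 4.

(3,3) entry = 4; (3,0) entry = 0.


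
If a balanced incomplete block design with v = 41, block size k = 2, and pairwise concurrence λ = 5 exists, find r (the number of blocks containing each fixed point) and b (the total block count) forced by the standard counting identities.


Any 2-(v, k, λ) BIBD satisfies two necessary conditions:
  (i)  Each point sits in r blocks, and counting incidences through any fixed point gives r(k − 1) = λ(v − 1), so r = λ(v − 1)/(k − 1).
  (ii) Total incidences bk = vr, so b = vr/k.
Step 1: r = λ(v − 1)/(k − 1) = 5·(41 − 1)/(2 − 1) = 5·40/1 = 200/1 = 200.
Step 2: b = vr/k = 41·200/2 = 8200/2 = 4100.
Check integrality: r = 200 ∈ Z ✓, b = 4100 ∈ Z ✓.
(These identities are necessary conditions: they determine r and b for any design with these parameters, but do not by themselves prove that one exists.)

r = 200, b = 4100.


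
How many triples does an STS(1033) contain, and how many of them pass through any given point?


An STS(v) is a 2-(v, 3, 1) BIBD: block size k = 3, λ = 1.
Replication: r(k − 1) = λ(v − 1) ⇒ r·2 = 1033 − 1 = 1032 ⇒ r = 516.
Block count: bk = vr ⇒ b·3 = 1033·516 = 533028 ⇒ b = 177676.
(Check via b = v(v − 1)/6 = 1033·1032/6 = 1066056/6 = 177676.)

r = 516, b = 177676.


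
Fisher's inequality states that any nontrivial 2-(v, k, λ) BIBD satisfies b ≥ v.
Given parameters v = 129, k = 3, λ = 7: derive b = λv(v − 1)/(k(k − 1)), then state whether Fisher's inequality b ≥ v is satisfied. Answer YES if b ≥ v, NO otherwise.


r = λ(v − 1)/(k − 1) = 7·128/2 = 448.
b = vr/k = 129·448/3 = 19264.
Fisher's inequality: b ≥ v ⇔ 19264 ≥ 129? YES.

YES


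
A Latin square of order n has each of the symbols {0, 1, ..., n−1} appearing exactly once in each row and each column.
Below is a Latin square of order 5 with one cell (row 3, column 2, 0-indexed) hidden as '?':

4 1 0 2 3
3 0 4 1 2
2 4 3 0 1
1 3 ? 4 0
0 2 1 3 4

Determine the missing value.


Row 3 contains symbols [0, 1, 3, 4] — missing [2].
Column 2 contains symbols [0, 1, 3, 4] — missing [2].
The missing symbol must appear in both missing sets; intersection = [2].
Therefore the hidden value is 2.

Missing value = 2.


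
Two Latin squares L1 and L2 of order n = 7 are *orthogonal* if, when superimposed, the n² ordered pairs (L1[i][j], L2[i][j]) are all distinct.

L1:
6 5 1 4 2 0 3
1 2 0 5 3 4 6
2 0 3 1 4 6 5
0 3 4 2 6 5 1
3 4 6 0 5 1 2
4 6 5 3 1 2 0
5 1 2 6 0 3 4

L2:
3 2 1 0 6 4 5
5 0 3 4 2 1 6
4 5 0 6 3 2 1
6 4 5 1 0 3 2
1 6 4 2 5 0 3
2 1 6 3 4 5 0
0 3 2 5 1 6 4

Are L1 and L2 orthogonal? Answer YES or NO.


Form the n² = 49 superimposed pairs (L1[i][j], L2[i][j]), row by row (rows and columns indexed from 0):
row 0: (6,3) (5,2) (1,1) (4,0) (2,6) (0,4) (3,5)
row 1: (1,5) (2,0) (0,3) (5,4) (3,2) (4,1) (6,6)
row 2: (2,4) (0,5) (3,0) (1,6) (4,3) (6,2) (5,1)
row 3: (0,6) (3,4) (4,5) (2,1) (6,0) (5,3) (1,2)
row 4: (3,1) (4,6) (6,4) (0,2) (5,5) (1,0) (2,3)
row 5: (4,2) (6,1) (5,6) (3,3) (1,4) (2,5) (0,0)
row 6: (5,0) (1,3) (2,2) (6,5) (0,1) (3,6) (4,4)
Orthogonality requires all 49 pairs distinct.
Check by first coordinate: for each symbol s of L1, list the L2 entries in the n cells where L1 = s; they must all differ.
  L1 = 0: L2 entries (in reading order) 4, 3, 5, 6, 2, 0, 1 — all 7 distinct ✓
  L1 = 1: L2 entries (in reading order) 1, 5, 6, 2, 0, 4, 3 — all 7 distinct ✓
  L1 = 2: L2 entries (in reading order) 6, 0, 4, 1, 3, 5, 2 — all 7 distinct ✓
  L1 = 3: L2 entries (in reading order) 5, 2, 0, 4, 1, 3, 6 — all 7 distinct ✓
  L1 = 4: L2 entries (in reading order) 0, 1, 3, 5, 6, 2, 4 — all 7 distinct ✓
  L1 = 5: L2 entries (in reading order) 2, 4, 1, 3, 5, 6, 0 — all 7 distinct ✓
  L1 = 6: L2 entries (in reading order) 3, 6, 2, 0, 4, 1, 5 — all 7 distinct ✓
Every symbol of L1 meets every symbol of L2 exactly once, so all 49 pairs are distinct (49 of 49).
Conclusion: YES.

YES


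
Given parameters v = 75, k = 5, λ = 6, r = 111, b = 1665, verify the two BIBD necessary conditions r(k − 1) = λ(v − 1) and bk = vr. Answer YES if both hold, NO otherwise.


Condition (i): r(k − 1) = 111·4 = 444; λ(v − 1) = 6·74 = 444. Match? YES.
Condition (ii): bk = 1665·5 = 8325; vr = 75·111 = 8325. Match? YES.
Both conditions hold? YES.

YES


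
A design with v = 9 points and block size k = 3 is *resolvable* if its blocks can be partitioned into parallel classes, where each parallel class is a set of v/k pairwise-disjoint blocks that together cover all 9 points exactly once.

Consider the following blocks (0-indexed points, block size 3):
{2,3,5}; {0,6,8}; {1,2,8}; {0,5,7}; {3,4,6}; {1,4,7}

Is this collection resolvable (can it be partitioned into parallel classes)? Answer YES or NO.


v = 9, block size k = 3, number of blocks = 6.
For resolvability, blocks must partition into parallel classes of size v/k = 3.
Total blocks must therefore be a multiple of 3: 6 = 3·2 + 0 ⇒ divisible ✓.
Greedy packing gives 2 candidate class(es). Each should be a full parallel class (size 3, covers all 9 points).
  Class 1 (3 blocks): {2,3,5}; {0,6,8}; {1,4,7}. Points covered: [0, 1, 2, 3, 4, 5, 6, 7, 8].
  Class 2 (3 blocks): {1,2,8}; {0,5,7}; {3,4,6}. Points covered: [0, 1, 2, 3, 4, 5, 6, 7, 8].
All classes full (size 3)? YES. All classes cover every point? YES.
Resolvable? YES.

YES


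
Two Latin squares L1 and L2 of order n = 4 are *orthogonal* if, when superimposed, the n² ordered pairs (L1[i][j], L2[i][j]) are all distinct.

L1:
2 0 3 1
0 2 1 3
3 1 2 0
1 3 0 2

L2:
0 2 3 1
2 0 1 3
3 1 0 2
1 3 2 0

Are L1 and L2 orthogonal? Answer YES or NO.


Form the n² = 16 superimposed pairs (L1[i][j], L2[i][j]), row by row (rows and columns indexed from 0):
row 0: (2,0) (0,2) (3,3) (1,1)
row 1: (0,2) (2,0) (1,1) (3,3)
row 2: (3,3) (1,1) (2,0) (0,2)
row 3: (1,1) (3,3) (0,2) (2,0)
Orthogonality requires all 16 pairs distinct.
But the pair (0,2) repeats: cell (0,1) has L1 = 0, L2 = 2, and cell (1,0) has L1 = 0, L2 = 2.
A repeated pair means some other pair never occurs (only 4 distinct pairs out of 16), so the squares are not orthogonal.
Conclusion: NO.

NO


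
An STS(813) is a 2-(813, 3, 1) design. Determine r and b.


An STS(v) is a 2-(v, 3, 1) BIBD: block size k = 3, λ = 1.
Replication: r(k − 1) = λ(v − 1) ⇒ r·2 = 813 − 1 = 812 ⇒ r = 406.
Block count: bk = vr ⇒ b·3 = 813·406 = 330078 ⇒ b = 110026.
(Check via b = v(v − 1)/6 = 813·812/6 = 660156/6 = 110026.)

r = 406, b = 110026.


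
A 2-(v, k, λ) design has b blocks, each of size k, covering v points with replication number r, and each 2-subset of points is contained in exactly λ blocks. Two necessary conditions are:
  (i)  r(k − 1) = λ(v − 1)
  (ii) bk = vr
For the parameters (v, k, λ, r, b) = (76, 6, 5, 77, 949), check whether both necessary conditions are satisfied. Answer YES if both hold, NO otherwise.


Condition (i): r(k − 1) = 77·5 = 385; λ(v − 1) = 5·75 = 375. Match? NO.
Condition (ii): bk = 949·6 = 5694; vr = 76·77 = 5852. Match? NO.
Both conditions hold? NO.

NO


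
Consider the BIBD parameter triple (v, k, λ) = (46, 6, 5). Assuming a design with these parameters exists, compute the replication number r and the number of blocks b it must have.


Any 2-(v, k, λ) BIBD satisfies two necessary conditions:
  (i)  Each point sits in r blocks, and counting incidences through any fixed point gives r(k − 1) = λ(v − 1), so r = λ(v − 1)/(k − 1).
  (ii) Total incidences bk = vr, so b = vr/k.
Step 1: r = λ(v − 1)/(k − 1) = 5·(46 − 1)/(6 − 1) = 5·45/5 = 225/5 = 45.
Step 2: b = vr/k = 46·45/6 = 2070/6 = 345.
Check integrality: r = 45 ∈ Z ✓, b = 345 ∈ Z ✓.
(These identities are necessary conditions: they determine r and b for any design with these parameters, but do not by themselves prove that one exists.)

r = 45, b = 345.


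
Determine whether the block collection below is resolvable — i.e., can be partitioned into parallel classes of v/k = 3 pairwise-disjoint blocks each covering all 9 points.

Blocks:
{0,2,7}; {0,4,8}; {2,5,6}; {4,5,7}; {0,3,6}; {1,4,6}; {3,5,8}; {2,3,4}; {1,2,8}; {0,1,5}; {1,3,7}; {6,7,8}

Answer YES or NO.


v = 9, block size k = 3, number of blocks = 12.
For resolvability, blocks must partition into parallel classes of size v/k = 3.
Total blocks must therefore be a multiple of 3: 12 = 3·4 + 0 ⇒ divisible ✓.
Greedy packing gives 4 candidate class(es). Each should be a full parallel class (size 3, covers all 9 points).
  Class 1 (3 blocks): {0,2,7}; {1,4,6}; {3,5,8}. Points covered: [0, 1, 2, 3, 4, 5, 6, 7, 8].
  Class 2 (3 blocks): {0,4,8}; {2,5,6}; {1,3,7}. Points covered: [0, 1, 2, 3, 4, 5, 6, 7, 8].
  Class 3 (3 blocks): {4,5,7}; {0,3,6}; {1,2,8}. Points covered: [0, 1, 2, 3, 4, 5, 6, 7, 8].
  Class 4 (3 blocks): {2,3,4}; {0,1,5}; {6,7,8}. Points covered: [0, 1, 2, 3, 4, 5, 6, 7, 8].
All classes full (size 3)? YES. All classes cover every point? YES.
Resolvable? YES.

YES


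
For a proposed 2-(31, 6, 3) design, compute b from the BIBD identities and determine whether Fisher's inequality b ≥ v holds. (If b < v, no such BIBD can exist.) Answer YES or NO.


r = λ(v − 1)/(k − 1) = 3·30/5 = 18.
b = vr/k = 31·18/6 = 93.
Fisher's inequality: b ≥ v ⇔ 93 ≥ 31? YES.

YES


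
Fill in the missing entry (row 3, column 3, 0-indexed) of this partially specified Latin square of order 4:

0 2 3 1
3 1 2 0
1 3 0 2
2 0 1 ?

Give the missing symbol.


Row 3 contains symbols [0, 1, 2] — missing [3].
Column 3 contains symbols [0, 1, 2] — missing [3].
The missing symbol must appear in both missing sets; intersection = [3].
Therefore the hidden value is 3.

Missing value = 3.


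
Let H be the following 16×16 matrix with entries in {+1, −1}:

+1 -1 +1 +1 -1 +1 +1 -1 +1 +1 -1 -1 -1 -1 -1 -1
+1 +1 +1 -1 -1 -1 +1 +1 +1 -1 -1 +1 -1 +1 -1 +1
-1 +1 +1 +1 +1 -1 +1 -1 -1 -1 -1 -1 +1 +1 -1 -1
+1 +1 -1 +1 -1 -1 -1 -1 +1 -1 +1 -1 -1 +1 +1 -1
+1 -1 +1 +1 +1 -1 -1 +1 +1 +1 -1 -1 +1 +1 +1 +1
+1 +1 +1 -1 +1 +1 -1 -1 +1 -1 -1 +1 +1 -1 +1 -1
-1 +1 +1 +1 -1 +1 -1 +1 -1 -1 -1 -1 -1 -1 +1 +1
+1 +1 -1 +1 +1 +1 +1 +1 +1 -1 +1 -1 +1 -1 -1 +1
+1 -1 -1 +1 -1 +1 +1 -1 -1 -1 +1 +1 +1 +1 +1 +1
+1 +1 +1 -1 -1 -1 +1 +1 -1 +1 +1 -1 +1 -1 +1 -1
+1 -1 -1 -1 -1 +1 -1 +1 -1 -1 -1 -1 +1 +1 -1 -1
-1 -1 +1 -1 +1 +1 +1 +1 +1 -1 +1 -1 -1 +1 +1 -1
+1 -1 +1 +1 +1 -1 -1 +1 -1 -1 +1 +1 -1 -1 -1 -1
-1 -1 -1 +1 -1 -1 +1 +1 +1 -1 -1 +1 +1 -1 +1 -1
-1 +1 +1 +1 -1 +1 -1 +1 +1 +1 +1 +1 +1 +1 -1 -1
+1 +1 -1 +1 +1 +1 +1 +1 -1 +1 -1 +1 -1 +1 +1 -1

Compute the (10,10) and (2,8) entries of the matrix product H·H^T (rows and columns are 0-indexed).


Row 2 of H: [-1, 1, 1, 1, 1, -1, 1, -1, -1, -1, -1, -1, 1, 1, -1, -1].
Row 8 of H: [1, -1, -1, 1, -1, 1, 1, -1, -1, -1, 1, 1, 1, 1, 1, 1].
Row 10 of H: [1, -1, -1, -1, -1, 1, -1, 1, -1, -1, -1, -1, 1, 1, -1, -1].
(H·H^T)[10][10] = Σ_j H[10][j]·H[10][j] = (1)² + (-1)² + (-1)² + (-1)² + (-1)² + (1)² + (-1)² + (1)² + (-1)² + (-1)² + (-1)² + (-1)² + (1)² + (1)² + (-1)² + (-1)² = 1 + 1 + 1 + 1 + 1 + 1 + 1 + 1 + 1 + 1 + 1 + 1 + 1 + 1 + 1 + 1 = 16.
(H·H^T)[2][8] = Σ_j H[2][j]·H[8][j] = (-1)·(1) + (1)·(-1) + (1)·(-1) + (1)·(1) + (1)·(-1) + (-1)·(1) + (1)·(1) + (-1)·(-1) + (-1)·(-1) + (-1)·(-1) + (-1)·(1) + (-1)·(1) + (1)·(1) + (1)·(1) + (-1)·(1) + (-1)·(1) = -1 + -1 + -1 + 1 + -1 + -1 + 1 + 1 + 1 + 1 + -1 + -1 + 1 + 1 + -1 + -1 = -2.
Rows 2 and 8 are not orthogonal (dot product = -2 ≠ 0), so H is not a Hadamard matrix.

(10,10) entry = 16; (2,8) entry = -2.


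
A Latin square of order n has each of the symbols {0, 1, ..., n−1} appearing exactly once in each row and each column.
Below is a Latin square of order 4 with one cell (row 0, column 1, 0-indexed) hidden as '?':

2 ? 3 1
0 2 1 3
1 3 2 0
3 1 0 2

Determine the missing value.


Row 0 contains symbols [1, 2, 3] — missing [0].
Column 1 contains symbols [1, 2, 3] — missing [0].
The missing symbol must appear in both missing sets; intersection = [0].
Therefore the hidden value is 0.

Missing value = 0.


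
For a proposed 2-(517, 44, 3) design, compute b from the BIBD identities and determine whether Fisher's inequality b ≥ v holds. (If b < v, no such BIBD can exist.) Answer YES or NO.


r = λ(v − 1)/(k − 1) = 3·516/43 = 36.
b = vr/k = 517·36/44 = 423.
Fisher's inequality: b ≥ v ⇔ 423 ≥ 517? NO.

NO


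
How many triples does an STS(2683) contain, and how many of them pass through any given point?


An STS(v) is a 2-(v, 3, 1) BIBD: block size k = 3, λ = 1.
Replication: r(k − 1) = λ(v − 1) ⇒ r·2 = 2683 − 1 = 2682 ⇒ r = 1341.
Block count: bk = vr ⇒ b·3 = 2683·1341 = 3597903 ⇒ b = 1199301.
(Check via b = v(v − 1)/6 = 2683·2682/6 = 7195806/6 = 1199301.)

r = 1341, b = 1199301.


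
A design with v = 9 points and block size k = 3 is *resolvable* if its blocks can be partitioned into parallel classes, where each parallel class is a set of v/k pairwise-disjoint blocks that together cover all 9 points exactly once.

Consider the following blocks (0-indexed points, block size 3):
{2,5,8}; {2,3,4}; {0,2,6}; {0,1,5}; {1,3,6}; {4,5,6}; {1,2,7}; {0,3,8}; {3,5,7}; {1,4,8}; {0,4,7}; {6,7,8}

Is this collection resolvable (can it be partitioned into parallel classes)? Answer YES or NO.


v = 9, block size k = 3, number of blocks = 12.
For resolvability, blocks must partition into parallel classes of size v/k = 3.
Total blocks must therefore be a multiple of 3: 12 = 3·4 + 0 ⇒ divisible ✓.
Greedy packing gives 4 candidate class(es). Each should be a full parallel class (size 3, covers all 9 points).
  Class 1 (3 blocks): {2,5,8}; {1,3,6}; {0,4,7}. Points covered: [0, 1, 2, 3, 4, 5, 6, 7, 8].
  Class 2 (3 blocks): {2,3,4}; {0,1,5}; {6,7,8}. Points covered: [0, 1, 2, 3, 4, 5, 6, 7, 8].
  Class 3 (3 blocks): {0,2,6}; {3,5,7}; {1,4,8}. Points covered: [0, 1, 2, 3, 4, 5, 6, 7, 8].
  Class 4 (3 blocks): {4,5,6}; {1,2,7}; {0,3,8}. Points covered: [0, 1, 2, 3, 4, 5, 6, 7, 8].
All classes full (size 3)? YES. All classes cover every point? YES.
Resolvable? YES.

YES


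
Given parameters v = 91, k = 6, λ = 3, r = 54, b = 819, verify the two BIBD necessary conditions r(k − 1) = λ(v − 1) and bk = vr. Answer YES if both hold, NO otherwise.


Condition (i): r(k − 1) = 54·5 = 270; λ(v − 1) = 3·90 = 270. Match? YES.
Condition (ii): bk = 819·6 = 4914; vr = 91·54 = 4914. Match? YES.
Both conditions hold? YES.

YES


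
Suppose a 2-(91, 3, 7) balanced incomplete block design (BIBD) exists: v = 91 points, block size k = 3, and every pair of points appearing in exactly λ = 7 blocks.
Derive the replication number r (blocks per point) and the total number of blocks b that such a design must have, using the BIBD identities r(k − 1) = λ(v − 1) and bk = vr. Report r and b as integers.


Any 2-(v, k, λ) BIBD satisfies two necessary conditions:
  (i)  Each point sits in r blocks, and counting incidences through any fixed point gives r(k − 1) = λ(v − 1), so r = λ(v − 1)/(k − 1).
  (ii) Total incidences bk = vr, so b = vr/k.
Step 1: r = λ(v − 1)/(k − 1) = 7·(91 − 1)/(3 − 1) = 7·90/2 = 630/2 = 315.
Step 2: b = vr/k = 91·315/3 = 28665/3 = 9555.
Check integrality: r = 315 ∈ Z ✓, b = 9555 ∈ Z ✓.
(These identities are necessary conditions: they determine r and b for any design with these parameters, but do not by themselves prove that one exists.)

r = 315, b = 9555.


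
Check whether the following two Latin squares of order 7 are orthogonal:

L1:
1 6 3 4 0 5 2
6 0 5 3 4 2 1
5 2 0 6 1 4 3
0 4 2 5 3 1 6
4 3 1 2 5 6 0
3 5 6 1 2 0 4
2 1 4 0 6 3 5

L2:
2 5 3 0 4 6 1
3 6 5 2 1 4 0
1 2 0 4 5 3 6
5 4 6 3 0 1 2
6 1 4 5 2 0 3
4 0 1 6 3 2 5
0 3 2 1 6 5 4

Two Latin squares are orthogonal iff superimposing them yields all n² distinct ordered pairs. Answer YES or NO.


Form the n² = 49 superimposed pairs (L1[i][j], L2[i][j]), row by row (rows and columns indexed from 0):
row 0: (1,2) (6,5) (3,3) (4,0) (0,4) (5,6) (2,1)
row 1: (6,3) (0,6) (5,5) (3,2) (4,1) (2,4) (1,0)
row 2: (5,1) (2,2) (0,0) (6,4) (1,5) (4,3) (3,6)
row 3: (0,5) (4,4) (2,6) (5,3) (3,0) (1,1) (6,2)
row 4: (4,6) (3,1) (1,4) (2,5) (5,2) (6,0) (0,3)
row 5: (3,4) (5,0) (6,1) (1,6) (2,3) (0,2) (4,5)
row 6: (2,0) (1,3) (4,2) (0,1) (6,6) (3,5) (5,4)
Orthogonality requires all 49 pairs distinct.
Check by first coordinate: for each symbol s of L1, list the L2 entries in the n cells where L1 = s; they must all differ.
  L1 = 0: L2 entries (in reading order) 4, 6, 0, 5, 3, 2, 1 — all 7 distinct ✓
  L1 = 1: L2 entries (in reading order) 2, 0, 5, 1, 4, 6, 3 — all 7 distinct ✓
  L1 = 2: L2 entries (in reading order) 1, 4, 2, 6, 5, 3, 0 — all 7 distinct ✓
  L1 = 3: L2 entries (in reading order) 3, 2, 6, 0, 1, 4, 5 — all 7 distinct ✓
  L1 = 4: L2 entries (in reading order) 0, 1, 3, 4, 6, 5, 2 — all 7 distinct ✓
  L1 = 5: L2 entries (in reading order) 6, 5, 1, 3, 2, 0, 4 — all 7 distinct ✓
  L1 = 6: L2 entries (in reading order) 5, 3, 4, 2, 0, 1, 6 — all 7 distinct ✓
Every symbol of L1 meets every symbol of L2 exactly once, so all 49 pairs are distinct (49 of 49).
Conclusion: YES.

YES
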